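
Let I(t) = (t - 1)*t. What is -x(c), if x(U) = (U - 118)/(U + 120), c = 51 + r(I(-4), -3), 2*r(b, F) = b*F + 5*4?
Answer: 87/151 ≈ 0.57616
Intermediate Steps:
I(t) = t*(-1 + t) (I(t) = (-1 + t)*t = t*(-1 + t))
r(b, F) = 10 + F*b/2 (r(b, F) = (b*F + 5*4)/2 = (F*b + 20)/2 = (20 + F*b)/2 = 10 + F*b/2)
c = 31 (c = 51 + (10 + (½)*(-3)*(-4*(-1 - 4))) = 51 + (10 + (½)*(-3)*(-4*(-5))) = 51 + (10 + (½)*(-3)*20) = 51 + (10 - 30) = 51 - 20 = 31)
x(U) = (-118 + U)/(120 + U)
-x(c) = -(-118 + 31)/(120 + 31) = -(-87)/151 = -1*(-87/151) = 87/151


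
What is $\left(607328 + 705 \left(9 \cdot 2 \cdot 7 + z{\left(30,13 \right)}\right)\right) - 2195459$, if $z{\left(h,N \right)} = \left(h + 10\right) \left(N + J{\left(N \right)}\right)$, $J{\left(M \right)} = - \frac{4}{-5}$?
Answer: $-1110141$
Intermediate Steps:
$J{\left(M \right)} = \frac{4}{5}$ ($J{\left(M \right)} = \left(-4\right) \left(- \frac{1}{5}\right) = \frac{4}{5}$)
$z{\left(h,N \right)} = \left(10 + h\right) \left(\frac{4}{5} + N\right)$ ($z{\left(h,N \right)} = \left(h + 10\right) \left(N + \frac{4}{5}\right) = \left(10 + h\right) \left(\frac{4}{5} + N\right)$)
$\left(607328 + 705 \left(9 \cdot 2 \cdot 7 + z{\left(30,13 \right)}\right)\right) - 2195459 = \left(607328 + 705 \left(9 \cdot 2 \cdot 7 + \left(8 + 10 \cdot 13 + \frac{4}{5} \cdot 30 + 13 \cdot 30\right)\right)\right) - 2195459 = \left(607328 + 705 \left(18 \cdot 7 + \left(8 + 130 + 24 + 390\right)\right)\right) - 2195459 = \left(607328 + 705 \left(126 + 552\right)\right) - 2195459 = \left(607328 + 705 \cdot 678\right) - 2195459 = \left(607328 + 477990\right) - 2195459 = 1085318 - 2195459 = -1110141$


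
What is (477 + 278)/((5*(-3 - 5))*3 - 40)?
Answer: -151/32 ≈ -4.7188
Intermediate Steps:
(477 + 278)/((5*(-3 - 5))*3 - 40) = 755/((5*(-8))*3 - 40) = 755/(-40*3 - 40) = 755/(-120 - 40) = 755/(-160) = 755*(-1/160) = -151/32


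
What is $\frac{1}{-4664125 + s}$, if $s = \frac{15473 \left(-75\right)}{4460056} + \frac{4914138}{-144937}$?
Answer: $- \frac{646427136472}{3015039053423903803} \approx -2.144 \cdot 10^{-7}$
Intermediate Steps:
$s = - \frac{22085526436803}{646427136472}$ ($s = \left(-1160475\right) \frac{1}{4460056} + 4914138 \left(- \frac{1}{144937}\right) = - \frac{1160475}{4460056} - \frac{4914138}{144937} = - \frac{22085526436803}{646427136472} \approx -34.166$)
$\frac{1}{-4664125 + s} = \frac{1}{-4664125 - \frac{22085526436803}{646427136472}} = \frac{1}{- \frac{3015039053423903803}{646427136472}} = - \frac{646427136472}{3015039053423903803}$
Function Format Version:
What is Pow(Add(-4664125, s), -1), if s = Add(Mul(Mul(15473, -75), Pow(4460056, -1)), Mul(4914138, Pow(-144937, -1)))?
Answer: Rational(-646427136472, 3015039053423903803) ≈ -2.1440e-7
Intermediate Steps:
s = Rational(-22085526436803, 646427136472) (s = Add(Mul(-1160475, Rational(1, 4460056)), Mul(4914138, Rational(-1, 144937))) = Add(Rational(-1160475, 4460056), Rational(-4914138, 144937)) = Rational(-22085526436803, 646427136472) ≈ -34.166)
Pow(Add(-4664125, s), -1) = Pow(Add(-4664125, Rational(-22085526436803, 646427136472)), -1) = Pow(Rational(-3015039053423903803, 646427136472), -1) = Rational(-646427136472, 3015039053423903803)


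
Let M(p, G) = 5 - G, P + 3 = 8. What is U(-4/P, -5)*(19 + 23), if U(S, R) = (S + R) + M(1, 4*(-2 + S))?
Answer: 2184/5 ≈ 436.80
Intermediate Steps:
P = 5 (P = -3 + 8 = 5)
U(S, R) = 13 + R - 3*S (U(S, R) = (S + R) + (5 - 4*(-2 + S)) = (R + S) + (5 - (-8 + 4*S)) = (R + S) + (5 + (8 - 4*S)) = (R + S) + (13 - 4*S) = 13 + R - 3*S)
U(-4/P, -5)*(19 + 23) = (13 - 5 - (-12)/5)*(19 + 23) = (13 - 5 - (-12)/5)*42 = (13 - 5 - 3*(-⅘))*42 = (13 - 5 + 12/5)*42 = (52/5)*42 = 2184/5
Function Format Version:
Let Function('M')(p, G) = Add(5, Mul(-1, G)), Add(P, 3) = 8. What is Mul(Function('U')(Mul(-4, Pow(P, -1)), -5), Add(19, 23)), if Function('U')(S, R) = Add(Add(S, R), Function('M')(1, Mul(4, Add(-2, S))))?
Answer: Rational(2184, 5) ≈ 436.80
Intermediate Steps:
P = 5 (P = Add(-3, 8) = 5)
Function('U')(S, R) = Add(13, R, Mul(-3, S)) (Function('U')(S, R) = Add(Add(S, R), Add(5, Mul(-1, Mul(4, Add(-2, S))))) = Add(Add(R, S), Add(5, Mul(-1, Add(-8, Mul(4, S))))) = Add(Add(R, S), Add(5, Add(8, Mul(-4, S)))) = Add(Add(R, S), Add(13, Mul(-4, S))) = Add(13, R, Mul(-3, S)))
Mul(Function('U')(Mul(-4, Pow(P, -1)), -5), Add(19, 23)) = Mul(Add(13, -5, Mul(-3, Mul(-4, Pow(5, -1)))), Add(19, 23)) = Mul(Add(13, -5, Mul(-3, Mul(-4, Rational(1, 5)))), 42) = Mul(Add(13, -5, Mul(-3, Rational(-4, 5))), 42) = Mul(Add(13, -5, Rational(12, 5)), 42) = Mul(Rational(52, 5), 42) = Rational(2184, 5)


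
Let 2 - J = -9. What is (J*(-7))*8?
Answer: -616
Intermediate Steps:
J = 11 (J = 2 - 1*(-9) = 2 + 9 = 11)
(J*(-7))*8 = (11*(-7))*8 = -77*8 = -616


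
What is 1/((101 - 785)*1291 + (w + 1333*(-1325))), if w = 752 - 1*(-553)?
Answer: -1/2647964 ≈ -3.7765e-7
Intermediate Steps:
w = 1305 (w = 752 + 553 = 1305)
1/((101 - 785)*1291 + (w + 1333*(-1325))) = 1/((101 - 785)*1291 + (1305 + 1333*(-1325))) = 1/(-684*1291 + (1305 - 1766225)) = 1/(-883044 - 1764920) = 1/(-2647964) = -1/2647964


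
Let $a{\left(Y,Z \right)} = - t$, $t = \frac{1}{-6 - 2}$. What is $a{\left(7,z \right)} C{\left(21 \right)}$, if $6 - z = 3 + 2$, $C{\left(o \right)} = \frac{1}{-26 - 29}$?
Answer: $- \frac{1}{440} \approx -0.0022727$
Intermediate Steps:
$t = - \frac{1}{8}$ ($t = \frac{1}{-8} = - \frac{1}{8} \approx -0.125$)
$C{\left(o \right)} = - \frac{1}{55}$ ($C{\left(o \right)} = \frac{1}{-55} = - \frac{1}{55}$)
$z = 1$ ($z = 6 - \left(3 + 2\right) = 6 - 5 = 1$)
$a{\left(Y,Z \right)} = \frac{1}{8}$ ($a{\left(Y,Z \right)} = \left(-1\right) \left(- \frac{1}{8}\right) = \frac{1}{8}$)
$a{\left(7,z \right)} C{\left(21 \right)} = \frac{1}{8} \left(- \frac{1}{55}\right) = - \frac{1}{440}$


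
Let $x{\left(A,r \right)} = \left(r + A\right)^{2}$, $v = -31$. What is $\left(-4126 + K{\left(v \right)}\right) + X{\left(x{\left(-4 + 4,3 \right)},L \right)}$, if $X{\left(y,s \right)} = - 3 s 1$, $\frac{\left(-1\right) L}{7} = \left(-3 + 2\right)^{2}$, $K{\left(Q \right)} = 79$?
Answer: $-4026$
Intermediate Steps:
$x{\left(A,r \right)} = \left(A + r\right)^{2}$
$L = -7$ ($L = - 7 \left(-3 + 2\right)^{2} = - 7 \left(-1\right)^{2} = \left(-7\right) 1 = -7$)
$X{\left(y,s \right)} = - 3 s$
$\left(-4126 + K{\left(v \right)}\right) + X{\left(x{\left(-4 + 4,3 \right)},L \right)} = \left(-4126 + 79\right) - -21 = -4047 + 21 = -4026$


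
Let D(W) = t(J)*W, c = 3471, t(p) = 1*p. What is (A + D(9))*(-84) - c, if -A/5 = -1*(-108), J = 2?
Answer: 40377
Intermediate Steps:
t(p) = p
A = -540 (A = -(-5)*(-108) = -5*108 = -540)
D(W) = 2*W
(A + D(9))*(-84) - c = (-540 + 2*9)*(-84) - 1*3471 = (-540 + 18)*(-84) - 3471 = -522*(-84) - 3471 = 43848 - 3471 = 40377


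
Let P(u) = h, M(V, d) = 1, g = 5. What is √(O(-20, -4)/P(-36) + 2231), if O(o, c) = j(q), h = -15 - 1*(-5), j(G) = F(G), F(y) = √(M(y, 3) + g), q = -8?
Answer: √(223100 - 10*√6)/10 ≈ 47.231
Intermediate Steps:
F(y) = √6 (F(y) = √(1 + 5) = √6)
j(G) = √6
h = -10 (h = -15 + 5 = -10)
O(o, c) = √6
P(u) = -10
√(O(-20, -4)/P(-36) + 2231) = √(√6/(-10) + 2231) = √(√6*(-⅒) + 2231) = √(-√6/10 + 2231) = √(2231 - √6/10)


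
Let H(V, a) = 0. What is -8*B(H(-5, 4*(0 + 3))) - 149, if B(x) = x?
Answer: -149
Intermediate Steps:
-8*B(H(-5, 4*(0 + 3))) - 149 = -8*0 - 149 = 0 - 149 = -149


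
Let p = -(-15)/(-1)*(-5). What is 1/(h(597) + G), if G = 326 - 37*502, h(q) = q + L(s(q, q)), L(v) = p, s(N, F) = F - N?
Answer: -1/17576 ≈ -5.6896e-5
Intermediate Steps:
p = 75 (p = -(-15)*(-1)*(-5) = -3*5*(-5) = -15*(-5) = 75)
L(v) = 75
h(q) = 75 + q (h(q) = q + 75 = 75 + q)
G = -18248 (G = 326 - 18574 = -18248)
1/(h(597) + G) = 1/((75 + 597) - 18248) = 1/(672 - 18248) = 1/(-17576) = -1/17576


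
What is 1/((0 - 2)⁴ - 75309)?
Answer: -1/75293 ≈ -1.3281e-5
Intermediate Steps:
1/((0 - 2)⁴ - 75309) = 1/((-2)⁴ - 75309) = 1/(16 - 75309) = 1/(-75293) = -1/75293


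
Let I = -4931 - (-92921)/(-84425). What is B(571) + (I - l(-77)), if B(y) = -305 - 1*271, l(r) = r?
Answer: -458520671/84425 ≈ -5431.1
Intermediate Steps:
I = -416392596/84425 (I = -4931 - (-92921)*(-1)/84425 = -4931 - 1*92921/84425 = -4931 - 92921/84425 = -416392596/84425 ≈ -4932.1)
B(y) = -576 (B(y) = -305 - 271 = -576)
B(571) + (I - l(-77)) = -576 + (-416392596/84425 - 1*(-77)) = -576 + (-416392596/84425 + 77) = -576 - 409891871/84425 = -458520671/84425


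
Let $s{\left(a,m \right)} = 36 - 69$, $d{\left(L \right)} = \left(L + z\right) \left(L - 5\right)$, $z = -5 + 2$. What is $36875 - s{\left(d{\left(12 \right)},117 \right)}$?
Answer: $36908$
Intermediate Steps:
$z = -3$
$d{\left(L \right)} = \left(-5 + L\right) \left(-3 + L\right)$ ($d{\left(L \right)} = \left(L - 3\right) \left(L - 5\right) = \left(-3 + L\right) \left(-5 + L\right) = \left(-5 + L\right) \left(-3 + L\right)$)
$s{\left(a,m \right)} = -33$
$36875 - s{\left(d{\left(12 \right)},117 \right)} = 36875 - -33 = 36875 + 33 = 36908$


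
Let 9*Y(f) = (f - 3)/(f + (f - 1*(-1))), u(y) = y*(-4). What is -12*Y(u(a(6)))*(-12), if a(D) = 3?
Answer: 240/23 ≈ 10.435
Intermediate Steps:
u(y) = -4*y
Y(f) = (-3 + f)/(9*(1 + 2*f)) (Y(f) = ((f - 3)/(f + (f - 1*(-1))))/9 = ((-3 + f)/(f + (f + 1)))/9 = ((-3 + f)/(f + (1 + f)))/9 = ((-3 + f)/(1 + 2*f))/9 = (-3 + f)/(9*(1 + 2*f)))
-12*Y(u(a(6)))*(-12) = -4*(-3 - 4*3)/(3*(1 + 2*(-4*3)))*(-12) = -4*(-3 - 12)/(3*(1 + 2*(-12)))*(-12) = -4*(-15)/(3*(1 - 24))*(-12) = -4*(-15)/(3*(-23))*(-12) = -4*(-1)*(-15)/(3*23)*(-12) = -12*5/69*(-12) = -20/23*(-12) = 240/23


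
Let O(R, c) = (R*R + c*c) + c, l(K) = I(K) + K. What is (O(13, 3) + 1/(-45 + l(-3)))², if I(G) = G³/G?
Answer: 49815364/1521 ≈ 32752.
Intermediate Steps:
I(G) = G²
l(K) = K + K² (l(K) = K² + K = K + K²)
O(R, c) = c + R² + c² (O(R, c) = (R² + c²) + c = c + R² + c²)
(O(13, 3) + 1/(-45 + l(-3)))² = ((3 + 13² + 3²) + 1/(-45 - 3*(1 - 3)))² = ((3 + 169 + 9) + 1/(-45 - 3*(-2)))² = (181 + 1/(-45 + 6))² = (181 + 1/(-39))² = (181 - 1/39)² = (7058/39)² = 49815364/1521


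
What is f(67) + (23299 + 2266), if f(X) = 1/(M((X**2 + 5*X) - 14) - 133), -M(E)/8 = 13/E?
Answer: 629128900/24609 ≈ 25565.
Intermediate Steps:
M(E) = -104/E
f(X) = 1/(-133 - 104/(-14 + X**2 + 5*X)) (f(X) = 1/(-104/((X**2 + 5*X) - 14) - 133) = 1/(-104/(-14 + X**2 + 5*X) - 133) = 1/(-133 - 104/(-14 + X**2 + 5*X)))
f(67) + (23299 + 2266) = (14 - 1*67**2 - 5*67)/(-1758 + 133*67**2 + 665*67) + (23299 + 2266) = (14 - 1*4489 - 335)/(-1758 + 133*4489 + 44555) + 25565 = (14 - 4489 - 335)/(-1758 + 597037 + 44555) + 25565 = -4810/639834 + 25565 = (1/639834)*(-4810) + 25565 = -185/24609 + 25565 = 629128900/24609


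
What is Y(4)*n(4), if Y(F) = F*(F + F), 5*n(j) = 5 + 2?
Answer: 224/5 ≈ 44.800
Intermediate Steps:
n(j) = 7/5 (n(j) = (5 + 2)/5 = (⅕)*7 = 7/5)
Y(F) = 2*F² (Y(F) = F*(2*F) = 2*F²)
Y(4)*n(4) = (2*4²)*(7/5) = (2*16)*(7/5) = 32*(7/5) = 224/5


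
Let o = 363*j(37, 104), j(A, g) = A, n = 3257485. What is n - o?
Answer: 3244054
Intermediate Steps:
o = 13431 (o = 363*37 = 13431)
n - o = 3257485 - 1*13431 = 3257485 - 13431 = 3244054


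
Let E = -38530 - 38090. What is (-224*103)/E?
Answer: 5768/19155 ≈ 0.30112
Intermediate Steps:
E = -76620
(-224*103)/E = -224*103/(-76620) = -23072*(-1/76620) = 5768/19155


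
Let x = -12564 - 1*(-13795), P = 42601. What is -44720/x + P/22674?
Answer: -961539449/27911694 ≈ -34.449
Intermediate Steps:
x = 1231 (x = -12564 + 13795 = 1231)
-44720/x + P/22674 = -44720/1231 + 42601/22674 = -961539449/27911694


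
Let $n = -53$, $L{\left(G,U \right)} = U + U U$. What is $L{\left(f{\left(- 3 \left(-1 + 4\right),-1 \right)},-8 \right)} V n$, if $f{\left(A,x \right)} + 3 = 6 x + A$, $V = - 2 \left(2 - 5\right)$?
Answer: $-17808$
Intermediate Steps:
$V = 6$ ($V = \left(-2\right) \left(-3\right) = 6$)
$f{\left(A,x \right)} = -3 + A + 6 x$ ($f{\left(A,x \right)} = -3 + \left(6 x + A\right) = -3 + \left(A + 6 x\right) = -3 + A + 6 x$)
$L{\left(G,U \right)} = U + U^{2}$
$L{\left(f{\left(- 3 \left(-1 + 4\right),-1 \right)},-8 \right)} V n = - 8 \left(1 - 8\right) 6 \left(-53\right) = \left(-8\right) \left(-7\right) 6 \left(-53\right) = 56 \cdot 6 \left(-53\right) = 336 \left(-53\right) = -17808$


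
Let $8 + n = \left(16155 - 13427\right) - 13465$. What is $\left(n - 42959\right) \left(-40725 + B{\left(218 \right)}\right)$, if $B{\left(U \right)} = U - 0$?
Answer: $2175387928$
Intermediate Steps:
$n = -10745$ ($n = -8 + \left(\left(16155 - 13427\right) - 13465\right) = -8 + \left(2728 - 13465\right) = -8 - 10737 = -10745$)
$B{\left(U \right)} = U$ ($B{\left(U \right)} = U + 0 = U$)
$\left(n - 42959\right) \left(-40725 + B{\left(218 \right)}\right) = \left(-10745 - 42959\right) \left(-40725 + 218\right) = \left(-53704\right) \left(-40507\right) = 2175387928$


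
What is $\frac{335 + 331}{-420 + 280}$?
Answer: $- \frac{333}{70} \approx -4.7571$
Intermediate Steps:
$\frac{335 + 331}{-420 + 280} = \frac{666}{-140} = 666 \left(- \frac{1}{140}\right) = - \frac{333}{70}$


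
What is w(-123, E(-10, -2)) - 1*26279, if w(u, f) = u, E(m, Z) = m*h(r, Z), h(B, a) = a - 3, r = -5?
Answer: -26402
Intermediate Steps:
h(B, a) = -3 + a
E(m, Z) = m*(-3 + Z)
w(-123, E(-10, -2)) - 1*26279 = -123 - 1*26279 = -123 - 26279 = -26402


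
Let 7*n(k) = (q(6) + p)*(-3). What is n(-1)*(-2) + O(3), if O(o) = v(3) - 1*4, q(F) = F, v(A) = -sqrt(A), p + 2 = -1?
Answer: -10/7 - sqrt(3) ≈ -3.1606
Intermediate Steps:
p = -3 (p = -2 - 1 = -3)
n(k) = -9/7 (n(k) = ((6 - 3)*(-3))/7 = (3*(-3))/7 = (1/7)*(-9) = -9/7)
O(o) = -4 - sqrt(3) (O(o) = -sqrt(3) - 1*4 = -sqrt(3) - 4 = -4 - sqrt(3))
n(-1)*(-2) + O(3) = -9/7*(-2) + (-4 - sqrt(3)) = 18/7 + (-4 - sqrt(3)) = -10/7 - sqrt(3)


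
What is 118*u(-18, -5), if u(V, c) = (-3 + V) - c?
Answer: -1888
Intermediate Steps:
u(V, c) = -3 + V - c
118*u(-18, -5) = 118*(-3 - 18 - 1*(-5)) = 118*(-3 - 18 + 5) = 118*(-16) = -1888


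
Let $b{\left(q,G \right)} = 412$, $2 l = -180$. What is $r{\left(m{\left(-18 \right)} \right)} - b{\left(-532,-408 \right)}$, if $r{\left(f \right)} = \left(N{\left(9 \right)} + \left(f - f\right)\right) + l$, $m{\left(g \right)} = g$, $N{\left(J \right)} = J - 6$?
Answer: $-499$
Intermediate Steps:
$l = -90$ ($l = \frac{1}{2} \left(-180\right) = -90$)
$N{\left(J \right)} = -6 + J$
$r{\left(f \right)} = -87$ ($r{\left(f \right)} = \left(\left(-6 + 9\right) + \left(f - f\right)\right) - 90 = \left(3 + 0\right) - 90 = 3 - 90 = -87$)
$r{\left(m{\left(-18 \right)} \right)} - b{\left(-532,-408 \right)} = -87 - 412 = -499$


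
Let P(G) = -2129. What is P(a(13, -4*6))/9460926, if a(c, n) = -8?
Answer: -2129/9460926 ≈ -0.00022503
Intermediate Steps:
P(a(13, -4*6))/9460926 = -2129/9460926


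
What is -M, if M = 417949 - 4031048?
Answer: 3613099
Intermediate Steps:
M = -3613099
-M = -1*(-3613099) = 3613099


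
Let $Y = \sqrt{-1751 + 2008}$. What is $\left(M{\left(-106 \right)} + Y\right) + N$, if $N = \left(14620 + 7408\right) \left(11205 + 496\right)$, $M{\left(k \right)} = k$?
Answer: $257749522 + \sqrt{257} \approx 2.5775 \cdot 10^{8}$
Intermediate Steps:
$N = 257749628$ ($N = 22028 \cdot 11701 = 257749628$)
$Y = \sqrt{257} \approx 16.031$
$\left(M{\left(-106 \right)} + Y\right) + N = \left(-106 + \sqrt{257}\right) + 257749628 = 257749522 + \sqrt{257}$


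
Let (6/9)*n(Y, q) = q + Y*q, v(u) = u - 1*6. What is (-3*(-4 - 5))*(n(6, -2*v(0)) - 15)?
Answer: 2997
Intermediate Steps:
v(u) = -6 + u (v(u) = u - 6 = -6 + u)
n(Y, q) = 3*q/2 + 3*Y*q/2 (n(Y, q) = 3*(q + Y*q)/2 = 3*q/2 + 3*Y*q/2)
(-3*(-4 - 5))*(n(6, -2*v(0)) - 15) = (-3*(-4 - 5))*(3*(-2*(-6 + 0))*(1 + 6)/2 - 15) = (-3*(-9))*((3/2)*(-2*(-6))*7 - 15) = 27*((3/2)*12*7 - 15) = 27*(126 - 15) = 27*111 = 2997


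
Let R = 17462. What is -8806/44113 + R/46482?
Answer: 180490357/1025230233 ≈ 0.17605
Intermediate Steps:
-8806/44113 + R/46482 = -8806/44113 + 17462/46482 = -8806*1/44113 + 17462*(1/46482) = -8806/44113 + 8731/23241 = 180490357/1025230233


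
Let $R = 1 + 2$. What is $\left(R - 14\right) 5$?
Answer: $-55$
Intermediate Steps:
$R = 3$
$\left(R - 14\right) 5 = \left(3 - 14\right) 5 = \left(-11\right) 5 = -55$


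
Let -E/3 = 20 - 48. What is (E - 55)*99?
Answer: 2871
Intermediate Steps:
E = 84 (E = -3*(20 - 48) = -3*(-28) = 84)
(E - 55)*99 = (84 - 55)*99 = 29*99 = 2871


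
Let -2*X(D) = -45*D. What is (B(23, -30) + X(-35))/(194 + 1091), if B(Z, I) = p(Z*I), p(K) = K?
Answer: -591/514 ≈ -1.1498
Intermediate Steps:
B(Z, I) = I*Z (B(Z, I) = Z*I = I*Z)
X(D) = 45*D/2 (X(D) = -(-45)*D/2 = 45*D/2)
(B(23, -30) + X(-35))/(194 + 1091) = (-30*23 + (45/2)*(-35))/(194 + 1091) = (-690 - 1575/2)/1285 = -2955/2*1/1285 = -591/514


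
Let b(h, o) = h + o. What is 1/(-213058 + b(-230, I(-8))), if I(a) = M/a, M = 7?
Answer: -8/1706311 ≈ -4.6885e-6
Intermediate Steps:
I(a) = 7/a
1/(-213058 + b(-230, I(-8))) = 1/(-213058 + (-230 + 7/(-8))) = 1/(-213058 + (-230 + 7*(-1/8))) = 1/(-213058 + (-230 - 7/8)) = 1/(-213058 - 1847/8) = 1/(-1706311/8) = -8/1706311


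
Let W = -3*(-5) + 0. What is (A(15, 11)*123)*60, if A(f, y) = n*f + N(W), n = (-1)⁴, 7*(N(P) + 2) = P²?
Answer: 2332080/7 ≈ 3.3315e+5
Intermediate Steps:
W = 15 (W = 15 + 0 = 15)
N(P) = -2 + P²/7
n = 1
A(f, y) = 211/7 + f (A(f, y) = 1*f + (-2 + (⅐)*15²) = f + (-2 + (⅐)*225) = f + (-2 + 225/7) = f + 211/7 = 211/7 + f)
(A(15, 11)*123)*60 = ((211/7 + 15)*123)*60 = ((316/7)*123)*60 = (38868/7)*60 = 2332080/7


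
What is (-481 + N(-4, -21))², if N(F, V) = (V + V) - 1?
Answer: 274576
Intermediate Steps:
N(F, V) = -1 + 2*V (N(F, V) = 2*V - 1 = -1 + 2*V)
(-481 + N(-4, -21))² = (-481 + (-1 + 2*(-21)))² = (-481 + (-1 - 42))² = (-481 - 43)² = (-524)² = 274576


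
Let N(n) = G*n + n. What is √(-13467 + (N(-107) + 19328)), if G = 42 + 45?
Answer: 3*I*√395 ≈ 59.624*I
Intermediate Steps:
G = 87
N(n) = 88*n (N(n) = 87*n + n = 88*n)
√(-13467 + (N(-107) + 19328)) = √(-13467 + (88*(-107) + 19328)) = √(-13467 + (-9416 + 19328)) = √(-13467 + 9912) = √(-3555) = 3*I*√395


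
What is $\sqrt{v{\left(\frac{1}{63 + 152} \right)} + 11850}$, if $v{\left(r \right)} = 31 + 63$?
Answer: $2 \sqrt{2986} \approx 109.29$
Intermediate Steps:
$v{\left(r \right)} = 94$
$\sqrt{v{\left(\frac{1}{63 + 152} \right)} + 11850} = \sqrt{94 + 11850} = \sqrt{11944} = 2 \sqrt{2986}$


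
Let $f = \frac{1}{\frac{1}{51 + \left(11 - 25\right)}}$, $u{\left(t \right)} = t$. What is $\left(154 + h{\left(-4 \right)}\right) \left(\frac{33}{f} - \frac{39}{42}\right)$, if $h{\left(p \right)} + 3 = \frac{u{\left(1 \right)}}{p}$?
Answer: $- \frac{11457}{2072} \approx -5.5294$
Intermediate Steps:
$f = 37$ ($f = \frac{1}{\frac{1}{51 - 14}} = \frac{1}{\frac{1}{37}} = 37$)
$h{\left(p \right)} = -3 + \frac{1}{p}$ ($h{\left(p \right)} = -3 + 1 \frac{1}{p} = -3 + \frac{1}{p}$)
$\left(154 + h{\left(-4 \right)}\right) \left(\frac{33}{f} - \frac{39}{42}\right) = \left(154 - \left(3 - \frac{1}{-4}\right)\right) \left(\frac{33}{37} - \frac{39}{42}\right) = \left(154 - \frac{13}{4}\right) \left(33 \cdot \frac{1}{37} - \frac{13}{14}\right) = \left(154 - \frac{13}{4}\right) \left(\frac{33}{37} - \frac{13}{14}\right) = \frac{603}{4} \left(- \frac{19}{518}\right) = - \frac{11457}{2072}$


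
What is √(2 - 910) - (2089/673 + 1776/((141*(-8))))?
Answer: -48381/31631 + 2*I*√227 ≈ -1.5295 + 30.133*I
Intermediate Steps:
√(2 - 910) - (2089/673 + 1776/((141*(-8)))) = √(-908) - (2089*(1/673) + 1776/(-1128)) = 2*I*√227 - (2089/673 + 1776*(-1/1128)) = 2*I*√227 - (2089/673 - 74/47) = 2*I*√227 - 1*48381/31631 = 2*I*√227 - 48381/31631 = -48381/31631 + 2*I*√227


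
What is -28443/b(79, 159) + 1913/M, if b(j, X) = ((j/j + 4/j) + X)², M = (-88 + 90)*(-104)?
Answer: -2677776349/259789946 ≈ -10.307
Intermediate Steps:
M = -208 (M = 2*(-104) = -208)
b(j, X) = (1 + X + 4/j)² (b(j, X) = ((1 + 4/j) + X)² = (1 + X + 4/j)²)
-28443/b(79, 159) + 1913/M = -28443*6241/(4 + 79 + 159*79)² + 1913/(-208) = -28443*6241/(4 + 79 + 12561)² + 1913*(-1/208) = -28443/((1/6241)*12644²) - 1913/208 = -28443/((1/6241)*159870736) - 1913/208 = -28443/159870736/6241 - 1913/208 = -28443*6241/159870736 - 1913/208 = -177512763/159870736 - 1913/208 = -2677776349/259789946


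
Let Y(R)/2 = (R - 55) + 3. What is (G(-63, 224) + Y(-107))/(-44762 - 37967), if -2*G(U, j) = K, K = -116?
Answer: 260/82729 ≈ 0.0031428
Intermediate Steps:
G(U, j) = 58 (G(U, j) = -½*(-116) = 58)
Y(R) = -104 + 2*R (Y(R) = 2*((R - 55) + 3) = 2*((-55 + R) + 3) = 2*(-52 + R) = -104 + 2*R)
(G(-63, 224) + Y(-107))/(-44762 - 37967) = (58 + (-104 + 2*(-107)))/(-44762 - 37967) = (58 + (-104 - 214))/(-82729) = (58 - 318)*(-1/82729) = -260*(-1/82729) = 260/82729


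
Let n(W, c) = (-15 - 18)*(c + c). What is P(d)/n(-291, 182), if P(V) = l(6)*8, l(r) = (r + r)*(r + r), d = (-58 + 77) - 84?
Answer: -96/1001 ≈ -0.095904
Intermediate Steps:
d = -65 (d = 19 - 84 = -65)
l(r) = 4*r² (l(r) = (2*r)*(2*r) = 4*r²)
n(W, c) = -66*c
P(V) = 1152 (P(V) = (4*6²)*8 = (4*36)*8 = 144*8 = 1152)
P(d)/n(-291, 182) = 1152/((-66*182)) = 1152/(-12012) = 1152*(-1/12012) = -96/1001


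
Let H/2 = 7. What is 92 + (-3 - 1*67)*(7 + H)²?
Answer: -30778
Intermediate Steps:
H = 14 (H = 2*7 = 14)
92 + (-3 - 1*67)*(7 + H)² = 92 + (-3 - 1*67)*(7 + 14)² = 92 + (-3 - 67)*21² = 92 - 70*441 = 92 - 30870 = -30778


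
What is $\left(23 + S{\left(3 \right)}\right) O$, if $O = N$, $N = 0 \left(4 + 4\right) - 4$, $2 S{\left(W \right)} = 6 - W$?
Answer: $-98$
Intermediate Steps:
$S{\left(W \right)} = 3 - \frac{W}{2}$ ($S{\left(W \right)} = \frac{6 - W}{2} = 3 - \frac{W}{2}$)
$N = -4$ ($N = 0 \cdot 8 - 4 = 0 - 4 = -4$)
$O = -4$
$\left(23 + S{\left(3 \right)}\right) O = \left(23 + \left(3 - \frac{3}{2}\right)\right) \left(-4\right) = \left(23 + \frac{3}{2}\right) \left(-4\right) = \frac{49}{2} \left(-4\right) = -98$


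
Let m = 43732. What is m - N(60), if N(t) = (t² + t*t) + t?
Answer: 36472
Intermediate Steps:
N(t) = t + 2*t² (N(t) = (t² + t²) + t = 2*t² + t = t + 2*t²)
m - N(60) = 43732 - 60*(1 + 2*60) = 43732 - 60*(1 + 120) = 43732 - 60*121 = 43732 - 1*7260 = 43732 - 7260 = 36472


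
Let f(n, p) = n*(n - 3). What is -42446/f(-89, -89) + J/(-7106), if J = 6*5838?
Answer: -147107635/14545982 ≈ -10.113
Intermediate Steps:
J = 35028
f(n, p) = n*(-3 + n)
-42446/f(-89, -89) + J/(-7106) = -42446*(-1/(89*(-3 - 89))) + 35028/(-7106) = -42446/((-89*(-92))) + 35028*(-1/7106) = -42446/8188 - 17514/3553 = -42446*1/8188 - 17514/3553 = -21223/4094 - 17514/3553 = -147107635/14545982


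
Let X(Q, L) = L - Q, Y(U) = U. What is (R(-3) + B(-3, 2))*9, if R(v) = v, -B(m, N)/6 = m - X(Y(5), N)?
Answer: -27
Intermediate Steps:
B(m, N) = -30 - 6*m + 6*N (B(m, N) = -6*(m - (N - 1*5)) = -6*(m - (N - 5)) = -6*(m - (-5 + N)) = -6*(m + (5 - N)) = -6*(5 + m - N) = -30 - 6*m + 6*N)
(R(-3) + B(-3, 2))*9 = (-3 + (-30 - 6*(-3) + 6*2))*9 = (-3 + (-30 + 18 + 12))*9 = (-3 + 0)*9 = -3*9 = -27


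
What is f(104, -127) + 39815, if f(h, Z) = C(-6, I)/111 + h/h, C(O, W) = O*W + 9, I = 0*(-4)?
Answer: 1473195/37 ≈ 39816.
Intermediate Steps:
I = 0
C(O, W) = 9 + O*W
f(h, Z) = 40/37 (f(h, Z) = (9 - 6*0)/111 + h/h = (9 + 0)*(1/111) + 1 = 9*(1/111) + 1 = 3/37 + 1 = 40/37)
f(104, -127) + 39815 = 40/37 + 39815 = 1473195/37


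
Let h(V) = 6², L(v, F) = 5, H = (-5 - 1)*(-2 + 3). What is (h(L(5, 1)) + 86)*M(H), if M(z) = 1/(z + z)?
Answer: -61/6 ≈ -10.167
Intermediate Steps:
H = -6 (H = -6*1 = -6)
M(z) = 1/(2*z)
h(V) = 36
(h(L(5, 1)) + 86)*M(H) = (36 + 86)*((½)/(-6)) = 122*((½)*(-⅙)) = 122*(-1/12) = -61/6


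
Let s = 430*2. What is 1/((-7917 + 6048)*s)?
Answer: -1/1607340 ≈ -6.2215e-7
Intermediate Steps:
s = 860
1/((-7917 + 6048)*s) = 1/((-7917 + 6048)*860) = (1/860)/(-1869) = -1/1869*1/860 = -1/1607340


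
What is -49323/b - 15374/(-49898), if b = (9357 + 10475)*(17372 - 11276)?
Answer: 309365336179/1005410370176 ≈ 0.30770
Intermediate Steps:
b = 120895872 (b = 19832*6096 = 120895872)
-49323/b - 15374/(-49898) = -49323/120895872 - 15374/(-49898) = -49323*1/120895872 - 15374*(-1/49898) = -16441/40298624 + 7687/24949 = 309365336179/1005410370176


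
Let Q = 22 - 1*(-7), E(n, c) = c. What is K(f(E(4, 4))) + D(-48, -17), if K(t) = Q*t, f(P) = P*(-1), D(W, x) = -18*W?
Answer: 748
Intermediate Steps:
f(P) = -P
Q = 29 (Q = 22 + 7 = 29)
K(t) = 29*t
K(f(E(4, 4))) + D(-48, -17) = 29*(-1*4) - 18*(-48) = 29*(-4) + 864 = -116 + 864 = 748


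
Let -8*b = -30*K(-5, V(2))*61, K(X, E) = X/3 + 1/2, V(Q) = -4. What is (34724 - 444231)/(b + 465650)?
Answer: -3276056/3723065 ≈ -0.87994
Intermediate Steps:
K(X, E) = 1/2 + X/3 (K(X, E) = X*(1/3) + 1*(1/2) = X/3 + 1/2 = 1/2 + X/3)
b = -2135/8 (b = -(-30*(1/2 + (1/3)*(-5)))*61/8 = -(-30*(1/2 - 5/3))*61/8 = -(-30*(-7/6))*61/8 = -35*61/8 = -1/8*2135 = -2135/8 ≈ -266.88)
(34724 - 444231)/(b + 465650) = (34724 - 444231)/(-2135/8 + 465650) = -409507/3723065/8 = -409507*8/3723065 = -3276056/3723065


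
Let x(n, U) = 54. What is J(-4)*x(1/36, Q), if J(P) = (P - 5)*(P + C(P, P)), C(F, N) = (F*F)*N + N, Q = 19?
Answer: 34992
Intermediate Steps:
C(F, N) = N + N*F**2 (C(F, N) = F**2*N + N = N*F**2 + N = N + N*F**2)
J(P) = (-5 + P)*(P + P*(1 + P**2)) (J(P) = (P - 5)*(P + P*(1 + P**2)) = (-5 + P)*(P + P*(1 + P**2)))
J(-4)*x(1/36, Q) = -4*(-10 + (-4)**3 - 5*(-4)**2 + 2*(-4))*54 = -4*(-10 - 64 - 5*16 - 8)*54 = -4*(-10 - 64 - 80 - 8)*54 = -4*(-162)*54 = 648*54 = 34992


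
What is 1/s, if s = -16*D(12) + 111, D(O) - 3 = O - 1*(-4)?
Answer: -1/193 ≈ -0.0051813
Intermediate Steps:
D(O) = 7 + O (D(O) = 3 + (O - 1*(-4)) = 3 + (O + 4) = 3 + (4 + O) = 7 + O)
s = -193 (s = -16*(7 + 12) + 111 = -16*19 + 111 = -304 + 111 = -193)
1/s = 1/(-193) = -1/193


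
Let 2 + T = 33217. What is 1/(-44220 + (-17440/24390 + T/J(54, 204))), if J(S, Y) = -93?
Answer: -75609/3370487839 ≈ -2.2433e-5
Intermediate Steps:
T = 33215 (T = -2 + 33217 = 33215)
1/(-44220 + (-17440/24390 + T/J(54, 204))) = 1/(-44220 + (-17440/24390 + 33215/(-93))) = 1/(-44220 + (-17440*1/24390 + 33215*(-1/93))) = 1/(-44220 + (-1744/2439 - 33215/93)) = 1/(-44220 - 27057859/75609) = 1/(-3370487839/75609) = -75609/3370487839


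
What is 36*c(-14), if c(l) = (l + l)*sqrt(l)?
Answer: -1008*I*sqrt(14) ≈ -3771.6*I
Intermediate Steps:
c(l) = 2*l**(3/2) (c(l) = (2*l)*sqrt(l) = 2*l**(3/2))
36*c(-14) = 36*(2*(-14)**(3/2)) = 36*(2*(-14*I*sqrt(14))) = 36*(-28*I*sqrt(14)) = -1008*I*sqrt(14)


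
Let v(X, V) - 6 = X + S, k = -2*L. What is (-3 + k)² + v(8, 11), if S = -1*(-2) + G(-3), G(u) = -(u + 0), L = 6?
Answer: 244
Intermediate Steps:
k = -12 (k = -2*6 = -12)
G(u) = -u
S = 5 (S = -1*(-2) - 1*(-3) = 2 + 3 = 5)
v(X, V) = 11 + X (v(X, V) = 6 + (X + 5) = 6 + (5 + X) = 11 + X)
(-3 + k)² + v(8, 11) = (-3 - 12)² + (11 + 8) = (-15)² + 19 = 225 + 19 = 244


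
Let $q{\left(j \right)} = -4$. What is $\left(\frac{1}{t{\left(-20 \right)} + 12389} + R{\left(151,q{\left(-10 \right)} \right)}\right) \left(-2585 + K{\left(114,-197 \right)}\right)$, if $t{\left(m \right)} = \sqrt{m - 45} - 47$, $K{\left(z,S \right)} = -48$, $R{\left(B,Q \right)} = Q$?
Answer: $\frac{1604254708942}{152325029} + \frac{2633 i \sqrt{65}}{152325029} \approx 10532.0 + 0.00013936 i$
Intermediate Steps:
$t{\left(m \right)} = -47 + \sqrt{-45 + m}$ ($t{\left(m \right)} = \sqrt{-45 + m} - 47 = -47 + \sqrt{-45 + m}$)
$\left(\frac{1}{t{\left(-20 \right)} + 12389} + R{\left(151,q{\left(-10 \right)} \right)}\right) \left(-2585 + K{\left(114,-197 \right)}\right) = \left(\frac{1}{\left(-47 + \sqrt{-45 - 20}\right) + 12389} - 4\right) \left(-2585 - 48\right) = \left(\frac{1}{\left(-47 + \sqrt{-65}\right) + 12389} - 4\right) \left(-2633\right) = \left(\frac{1}{\left(-47 + i \sqrt{65}\right) + 12389} - 4\right) \left(-2633\right) = \left(\frac{1}{12342 + i \sqrt{65}} - 4\right) \left(-2633\right) = \left(-4 + \frac{1}{12342 + i \sqrt{65}}\right) \left(-2633\right) = 10532 - \frac{2633}{12342 + i \sqrt{65}}$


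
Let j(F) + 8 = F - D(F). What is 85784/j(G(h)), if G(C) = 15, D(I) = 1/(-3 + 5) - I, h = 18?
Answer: 171568/43 ≈ 3990.0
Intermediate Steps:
D(I) = ½ - I (D(I) = 1/2 - I = ½ - I)
j(F) = -17/2 + 2*F (j(F) = -8 + (F - (½ - F)) = -8 + (F + (-½ + F)) = -8 + (-½ + 2*F) = -17/2 + 2*F)
85784/j(G(h)) = 85784/(-17/2 + 2*15) = 85784/(-17/2 + 30) = 85784/(43/2) = 85784*(2/43) = 171568/43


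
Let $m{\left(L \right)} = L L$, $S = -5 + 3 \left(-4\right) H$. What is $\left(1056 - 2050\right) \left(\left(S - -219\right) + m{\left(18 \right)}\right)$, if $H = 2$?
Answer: $-510916$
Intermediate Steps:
$S = -29$ ($S = -5 + 3 \left(-4\right) 2 = -5 - 24 = -29$)
$m{\left(L \right)} = L^{2}$
$\left(1056 - 2050\right) \left(\left(S - -219\right) + m{\left(18 \right)}\right) = \left(1056 - 2050\right) \left(\left(-29 - -219\right) + 18^{2}\right) = - 994 \left(\left(-29 + 219\right) + 324\right) = - 994 \left(190 + 324\right) = \left(-994\right) 514 = -510916$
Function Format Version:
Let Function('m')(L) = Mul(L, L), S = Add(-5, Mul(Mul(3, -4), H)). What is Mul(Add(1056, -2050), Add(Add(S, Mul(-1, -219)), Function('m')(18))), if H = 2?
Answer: -510916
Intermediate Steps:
S = -29 (S = Add(-5, Mul(Mul(3, -4), 2)) = Add(-5, Mul(-12, 2)) = Add(-5, -24) = -29)
Function('m')(L) = Pow(L, 2)
Mul(Add(1056, -2050), Add(Add(S, Mul(-1, -219)), Function('m')(18))) = Mul(Add(1056, -2050), Add(Add(-29, Mul(-1, -219)), Pow(18, 2))) = Mul(-994, Add(Add(-29, 219), 324)) = Mul(-994, Add(190, 324)) = Mul(-994, 514) = -510916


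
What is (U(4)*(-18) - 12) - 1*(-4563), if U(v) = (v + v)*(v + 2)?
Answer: 3687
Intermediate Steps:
U(v) = 2*v*(2 + v) (U(v) = (2*v)*(2 + v) = 2*v*(2 + v))
(U(4)*(-18) - 12) - 1*(-4563) = ((2*4*(2 + 4))*(-18) - 12) - 1*(-4563) = ((2*4*6)*(-18) - 12) + 4563 = (48*(-18) - 12) + 4563 = (-864 - 12) + 4563 = -876 + 4563 = 3687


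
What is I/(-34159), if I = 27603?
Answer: -27603/34159 ≈ -0.80807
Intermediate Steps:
I/(-34159) = 27603/(-34159) = 27603*(-1/34159) = -27603/34159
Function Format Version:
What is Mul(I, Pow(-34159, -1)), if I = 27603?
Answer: Rational(-27603, 34159) ≈ -0.80807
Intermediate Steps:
Mul(I, Pow(-34159, -1)) = Mul(27603, Pow(-34159, -1)) = Mul(27603, Rational(-1, 34159)) = Rational(-27603, 34159)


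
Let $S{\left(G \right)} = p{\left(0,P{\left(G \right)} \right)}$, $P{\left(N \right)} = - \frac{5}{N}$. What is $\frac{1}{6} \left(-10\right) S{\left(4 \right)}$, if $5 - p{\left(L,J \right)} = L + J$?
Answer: $- \frac{125}{12} \approx -10.417$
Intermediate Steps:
$p{\left(L,J \right)} = 5 - J - L$ ($p{\left(L,J \right)} = 5 - \left(L + J\right) = 5 - \left(J + L\right) = 5 - J - L$)
$S{\left(G \right)} = 5 + \frac{5}{G}$ ($S{\left(G \right)} = 5 - - \frac{5}{G} - 0 = 5 + \frac{5}{G} + 0 = 5 + \frac{5}{G}$)
$\frac{1}{6} \left(-10\right) S{\left(4 \right)} = \frac{1}{6} \left(-10\right) \left(5 + \frac{5}{4}\right) = \frac{1}{6} \left(-10\right) \left(5 + 5 \cdot \frac{1}{4}\right) = - \frac{5 \left(5 + \frac{5}{4}\right)}{3} = \left(- \frac{5}{3}\right) \frac{25}{4} = - \frac{125}{12}$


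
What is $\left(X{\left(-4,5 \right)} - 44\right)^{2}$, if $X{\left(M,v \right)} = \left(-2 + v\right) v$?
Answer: $841$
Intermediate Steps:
$X{\left(M,v \right)} = v \left(-2 + v\right)$
$\left(X{\left(-4,5 \right)} - 44\right)^{2} = \left(5 \left(-2 + 5\right) - 44\right)^{2} = \left(5 \cdot 3 - 44\right)^{2} = \left(15 - 44\right)^{2} = \left(-29\right)^{2} = 841$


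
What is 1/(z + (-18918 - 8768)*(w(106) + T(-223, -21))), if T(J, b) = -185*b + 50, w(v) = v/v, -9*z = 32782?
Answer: -9/980781646 ≈ -9.1763e-9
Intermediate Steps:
z = -32782/9 (z = -⅑*32782 = -32782/9 ≈ -3642.4)
w(v) = 1
T(J, b) = 50 - 185*b
1/(z + (-18918 - 8768)*(w(106) + T(-223, -21))) = 1/(-32782/9 + (-18918 - 8768)*(1 + (50 - 185*(-21)))) = 1/(-32782/9 - 27686*(1 + (50 + 3885))) = 1/(-32782/9 - 27686*(1 + 3935)) = 1/(-32782/9 - 27686*3936) = 1/(-32782/9 - 108972096) = 1/(-980781646/9) = -9/980781646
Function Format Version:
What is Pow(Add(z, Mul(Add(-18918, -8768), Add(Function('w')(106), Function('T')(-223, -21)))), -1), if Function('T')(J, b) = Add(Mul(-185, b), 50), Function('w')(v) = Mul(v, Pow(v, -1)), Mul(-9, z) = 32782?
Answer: Rational(-9, 980781646) ≈ -9.1763e-9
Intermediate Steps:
z = Rational(-32782, 9) (z = Mul(Rational(-1, 9), 32782) = Rational(-32782, 9) ≈ -3642.4)
Function('w')(v) = 1
Function('T')(J, b) = Add(50, Mul(-185, b))
Pow(Add(z, Mul(Add(-18918, -8768), Add(Function('w')(106), Function('T')(-223, -21)))), -1) = Pow(Add(Rational(-32782, 9), Mul(Add(-18918, -8768), Add(1, Add(50, Mul(-185, -21))))), -1) = Pow(Add(Rational(-32782, 9), Mul(-27686, Add(1, Add(50, 3885)))), -1) = Pow(Add(Rational(-32782, 9), Mul(-27686, Add(1, 3935))), -1) = Pow(Add(Rational(-32782, 9), Mul(-27686, 3936)), -1) = Pow(Add(Rational(-32782, 9), -108972096), -1) = Pow(Rational(-980781646, 9), -1) = Rational(-9, 980781646)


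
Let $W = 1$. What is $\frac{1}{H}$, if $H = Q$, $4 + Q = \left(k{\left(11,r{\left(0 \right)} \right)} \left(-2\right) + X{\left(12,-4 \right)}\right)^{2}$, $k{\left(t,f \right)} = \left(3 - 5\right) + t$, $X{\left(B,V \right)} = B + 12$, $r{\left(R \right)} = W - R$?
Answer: $\frac{1}{32} \approx 0.03125$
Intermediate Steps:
$r{\left(R \right)} = 1 - R$
$X{\left(B,V \right)} = 12 + B$
$k{\left(t,f \right)} = -2 + t$
$Q = 32$ ($Q = -4 + \left(\left(-2 + 11\right) \left(-2\right) + \left(12 + 12\right)\right)^{2} = -4 + \left(9 \left(-2\right) + 24\right)^{2} = -4 + \left(-18 + 24\right)^{2} = -4 + 6^{2} = -4 + 36 = 32$)
$H = 32$
$\frac{1}{H} = \frac{1}{32}$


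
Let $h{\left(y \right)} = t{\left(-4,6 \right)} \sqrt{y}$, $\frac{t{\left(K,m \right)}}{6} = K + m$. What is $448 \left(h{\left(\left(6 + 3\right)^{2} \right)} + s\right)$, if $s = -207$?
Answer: $-44352$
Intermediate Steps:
$t{\left(K,m \right)} = 6 K + 6 m$ ($t{\left(K,m \right)} = 6 \left(K + m\right) = 6 K + 6 m$)
$h{\left(y \right)} = 12 \sqrt{y}$ ($h{\left(y \right)} = \left(6 \left(-4\right) + 6 \cdot 6\right) \sqrt{y} = \left(-24 + 36\right) \sqrt{y} = 12 \sqrt{y}$)
$448 \left(h{\left(\left(6 + 3\right)^{2} \right)} + s\right) = 448 \left(12 \sqrt{\left(6 + 3\right)^{2}} - 207\right) = 448 \left(12 \sqrt{9^{2}} - 207\right) = 448 \left(12 \sqrt{81} - 207\right) = 448 \left(12 \cdot 9 - 207\right) = 448 \left(108 - 207\right) = 448 \left(-99\right) = -44352$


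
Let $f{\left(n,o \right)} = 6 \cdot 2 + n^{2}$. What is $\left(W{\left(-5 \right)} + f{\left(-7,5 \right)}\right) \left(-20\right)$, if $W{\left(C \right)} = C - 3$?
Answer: $-1060$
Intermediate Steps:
$f{\left(n,o \right)} = 12 + n^{2}$
$W{\left(C \right)} = -3 + C$
$\left(W{\left(-5 \right)} + f{\left(-7,5 \right)}\right) \left(-20\right) = \left(\left(-3 - 5\right) + \left(12 + \left(-7\right)^{2}\right)\right) \left(-20\right) = \left(-8 + \left(12 + 49\right)\right) \left(-20\right) = \left(-8 + 61\right) \left(-20\right) = 53 \left(-20\right) = -1060$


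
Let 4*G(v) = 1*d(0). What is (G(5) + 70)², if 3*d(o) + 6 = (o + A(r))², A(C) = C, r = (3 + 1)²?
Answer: 297025/36 ≈ 8250.7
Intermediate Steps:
r = 16 (r = 4² = 16)
d(o) = -2 + (16 + o)²/3 (d(o) = -2 + (o + 16)²/3 = -2 + (16 + o)²/3)
G(v) = 125/6 (G(v) = (1*(-2 + (16 + 0)²/3))/4 = (1*(-2 + (⅓)*16²))/4 = (1*(-2 + (⅓)*256))/4 = (1*(-2 + 256/3))/4 = (1*(250/3))/4 = (¼)*(250/3) = 125/6)
(G(5) + 70)² = (125/6 + 70)² = (545/6)² = 297025/36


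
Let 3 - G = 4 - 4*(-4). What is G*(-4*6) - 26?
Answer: 382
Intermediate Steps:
G = -17 (G = 3 - (4 - 4*(-4)) = 3 - (4 + 16) = 3 - 1*20 = 3 - 20 = -17)
G*(-4*6) - 26 = -(-68)*6 - 26 = -17*(-24) - 26 = 408 - 26 = 382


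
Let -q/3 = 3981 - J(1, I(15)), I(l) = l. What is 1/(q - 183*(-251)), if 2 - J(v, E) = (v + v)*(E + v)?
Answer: 1/33900 ≈ 2.9499e-5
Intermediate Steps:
J(v, E) = 2 - 2*v*(E + v) (J(v, E) = 2 - (v + v)*(E + v) = 2 - 2*v*(E + v))
q = -12033 (q = -3*(3981 - (2 - 2*1**2 - 2*15*1)) = -3*(3981 - (2 - 2*1 - 30)) = -3*(3981 - (2 - 2 - 30)) = -3*(3981 - 1*(-30)) = -3*(3981 + 30) = -3*4011 = -12033)
1/(q - 183*(-251)) = 1/(-12033 - 183*(-251)) = 1/(-12033 + 45933) = 1/33900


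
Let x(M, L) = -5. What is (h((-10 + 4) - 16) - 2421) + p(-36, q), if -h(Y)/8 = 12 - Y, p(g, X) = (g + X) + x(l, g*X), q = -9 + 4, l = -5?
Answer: -2739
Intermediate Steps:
q = -5
p(g, X) = -5 + X + g (p(g, X) = (g + X) - 5 = (X + g) - 5 = -5 + X + g)
h(Y) = -96 + 8*Y (h(Y) = -8*(12 - Y) = -96 + 8*Y)
(h((-10 + 4) - 16) - 2421) + p(-36, q) = ((-96 + 8*((-10 + 4) - 16)) - 2421) + (-5 - 5 - 36) = ((-96 + 8*(-6 - 16)) - 2421) - 46 = ((-96 + 8*(-22)) - 2421) - 46 = ((-96 - 176) - 2421) - 46 = (-272 - 2421) - 46 = -2693 - 46 = -2739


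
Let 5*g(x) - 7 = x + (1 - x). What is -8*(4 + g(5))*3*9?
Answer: -6048/5 ≈ -1209.6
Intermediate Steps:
g(x) = 8/5 (g(x) = 7/5 + (x + (1 - x))/5 = 7/5 + (1/5)*1 = 7/5 + 1/5 = 8/5)
-8*(4 + g(5))*3*9 = -8*(4 + 8/5)*3*9 = -224*3/5*9 = -8*84/5*9 = -672/5*9 = -6048/5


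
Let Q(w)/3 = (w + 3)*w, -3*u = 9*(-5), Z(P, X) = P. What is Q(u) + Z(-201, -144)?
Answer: 609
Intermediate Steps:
u = 15 (u = -3*(-5) = -1/3*(-45) = 15)
Q(w) = 3*w*(3 + w) (Q(w) = 3*((w + 3)*w) = 3*((3 + w)*w) = 3*(w*(3 + w)) = 3*w*(3 + w))
Q(u) + Z(-201, -144) = 3*15*(3 + 15) - 201 = 3*15*18 - 201 = 810 - 201 = 609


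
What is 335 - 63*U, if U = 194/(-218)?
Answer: 42626/109 ≈ 391.06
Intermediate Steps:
U = -97/109 (U = 194*(-1/218) = -97/109 ≈ -0.88991)
335 - 63*U = 335 - 63*(-97/109) = 335 + 6111/109 = 42626/109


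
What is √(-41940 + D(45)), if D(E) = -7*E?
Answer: 3*I*√4695 ≈ 205.56*I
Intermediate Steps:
√(-41940 + D(45)) = √(-41940 - 7*45) = √(-41940 - 315) = √(-42255) = 3*I*√4695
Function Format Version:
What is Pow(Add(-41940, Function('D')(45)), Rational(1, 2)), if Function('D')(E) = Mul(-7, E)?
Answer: Mul(3, I, Pow(4695, Rational(1, 2))) ≈ Mul(205.56, I)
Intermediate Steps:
Pow(Add(-41940, Function('D')(45)), Rational(1, 2)) = Pow(Add(-41940, Mul(-7, 45)), Rational(1, 2)) = Pow(Add(-41940, -315), Rational(1, 2)) = Pow(-42255, Rational(1, 2)) = Mul(3, I, Pow(4695, Rational(1, 2)))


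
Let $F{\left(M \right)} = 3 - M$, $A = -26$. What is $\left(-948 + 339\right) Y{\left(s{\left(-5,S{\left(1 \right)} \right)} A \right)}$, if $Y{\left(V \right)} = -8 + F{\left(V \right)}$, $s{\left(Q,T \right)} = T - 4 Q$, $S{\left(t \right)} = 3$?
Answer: $-361137$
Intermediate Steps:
$Y{\left(V \right)} = -5 - V$ ($Y{\left(V \right)} = -8 - \left(-3 + V\right) = -5 - V$)
$\left(-948 + 339\right) Y{\left(s{\left(-5,S{\left(1 \right)} \right)} A \right)} = \left(-948 + 339\right) \left(-5 - \left(3 - -20\right) \left(-26\right)\right) = - 609 \left(-5 - \left(3 + 20\right) \left(-26\right)\right) = - 609 \left(-5 - 23 \left(-26\right)\right) = - 609 \left(-5 - -598\right) = - 609 \left(-5 + 598\right) = \left(-609\right) 593 = -361137$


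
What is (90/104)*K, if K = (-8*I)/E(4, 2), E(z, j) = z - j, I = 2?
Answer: -90/13 ≈ -6.9231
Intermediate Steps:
K = -8 (K = (-8*2)/(4 - 1*2) = -16/(4 - 2) = -16/2 = -16*1/2 = -8)
(90/104)*K = (90/104)*(-8) = (90*(1/104))*(-8) = (45/52)*(-8) = -90/13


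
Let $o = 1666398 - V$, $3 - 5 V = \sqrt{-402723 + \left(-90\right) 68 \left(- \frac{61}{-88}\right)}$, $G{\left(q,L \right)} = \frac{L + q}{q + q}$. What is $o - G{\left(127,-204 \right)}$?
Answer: $\frac{2116325083}{1270} + \frac{3 i \sqrt{5471422}}{55} \approx 1.6664 \cdot 10^{6} + 127.59 i$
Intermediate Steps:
$G{\left(q,L \right)} = \frac{L + q}{2 q}$
$V = \frac{3}{5} - \frac{3 i \sqrt{5471422}}{55}$ ($V = \frac{3}{5} - \frac{\sqrt{-402723 + \left(-90\right) 68 \left(- \frac{61}{-88}\right)}}{5} = \frac{3}{5} - \frac{\sqrt{-402723 - 6120 \left(\left(-61\right) \left(- \frac{1}{88}\right)\right)}}{5} = \frac{3}{5} - \frac{\sqrt{-402723 - \frac{46665}{11}}}{5} = \frac{3}{5} - \frac{\sqrt{- \frac{4476618}{11}}}{5} = \frac{3}{5} - \frac{\frac{3}{11} i \sqrt{5471422}}{5} = \frac{3}{5} - \frac{3 i \sqrt{5471422}}{55} \approx 0.6 - 127.59 i$)
$o = \frac{8331987}{5} + \frac{3 i \sqrt{5471422}}{55}$ ($o = 1666398 - \left(\frac{3}{5} - \frac{3 i \sqrt{5471422}}{55}\right) = \frac{8331987}{5} + \frac{3 i \sqrt{5471422}}{55} \approx 1.6664 \cdot 10^{6} + 127.59 i$)
$o - G{\left(127,-204 \right)} = \left(\frac{8331987}{5} + \frac{3 i \sqrt{5471422}}{55}\right) - \frac{-204 + 127}{2 \cdot 127} = \left(\frac{8331987}{5} + \frac{3 i \sqrt{5471422}}{55}\right) - \frac{1}{2} \cdot \frac{1}{127} \left(-77\right) = \left(\frac{8331987}{5} + \frac{3 i \sqrt{5471422}}{55}\right) - - \frac{77}{254} = \left(\frac{8331987}{5} + \frac{3 i \sqrt{5471422}}{55}\right) + \frac{77}{254} = \frac{2116325083}{1270} + \frac{3 i \sqrt{5471422}}{55}$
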